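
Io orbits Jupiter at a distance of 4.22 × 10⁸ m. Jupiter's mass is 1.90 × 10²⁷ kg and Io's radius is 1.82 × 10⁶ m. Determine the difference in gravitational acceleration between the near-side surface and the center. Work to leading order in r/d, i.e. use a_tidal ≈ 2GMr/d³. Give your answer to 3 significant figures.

6.14 × 10⁻³ m/s²

a_tidal = 2GMr/d³
        = 2 × (6.674 × 10⁻¹¹) × (1.90 × 10²⁷) × (1.82 × 10⁶) / (4.22 × 10⁸)³
        = 6.14 × 10⁻³ m/s²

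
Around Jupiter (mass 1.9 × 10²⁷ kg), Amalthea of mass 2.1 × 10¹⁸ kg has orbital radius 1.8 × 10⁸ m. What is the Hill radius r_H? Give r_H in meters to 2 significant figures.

1.3 × 10⁵ m

r_H ≈ a (m/3M)^(1/3)
    = (1.8 × 10⁸) × (2.1 × 10¹⁸ / (3 × 1.9 × 10²⁷))^(1/3)
    = 1.3 × 10⁵ m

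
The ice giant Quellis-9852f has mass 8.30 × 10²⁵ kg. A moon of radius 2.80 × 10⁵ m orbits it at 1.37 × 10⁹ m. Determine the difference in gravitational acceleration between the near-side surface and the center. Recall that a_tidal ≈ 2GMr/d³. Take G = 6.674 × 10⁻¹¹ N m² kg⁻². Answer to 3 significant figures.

1.21 × 10⁻⁶ m/s²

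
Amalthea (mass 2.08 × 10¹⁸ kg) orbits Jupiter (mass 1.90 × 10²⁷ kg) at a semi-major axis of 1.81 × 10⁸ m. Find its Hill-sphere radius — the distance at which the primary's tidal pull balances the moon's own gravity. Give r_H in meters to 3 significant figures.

r_H ≈ a (m/3M)^(1/3)
    = (1.81 × 10⁸) × (2.08 × 10¹⁸ / (3 × 1.90 × 10²⁷))^(1/3)
    = 1.29 × 10⁵ m

1.29 × 10⁵ m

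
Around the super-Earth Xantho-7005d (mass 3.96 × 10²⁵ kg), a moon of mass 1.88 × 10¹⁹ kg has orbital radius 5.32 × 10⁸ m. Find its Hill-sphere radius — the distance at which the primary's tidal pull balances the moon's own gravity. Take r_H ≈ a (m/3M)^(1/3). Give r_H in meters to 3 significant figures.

r_H ≈ a (m/3M)^(1/3)
    = (5.32 × 10⁸) × (1.88 × 10¹⁹ / (3 × 3.96 × 10²⁵))^(1/3)
    = 2.88 × 10⁶ m

2.88 × 10⁶ m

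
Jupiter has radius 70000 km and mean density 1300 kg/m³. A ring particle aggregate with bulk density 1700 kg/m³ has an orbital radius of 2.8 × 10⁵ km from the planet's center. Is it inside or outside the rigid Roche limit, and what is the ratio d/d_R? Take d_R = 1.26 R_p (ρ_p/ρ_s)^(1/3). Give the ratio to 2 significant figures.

d_R = 1.26 × (70000 km) × (1300/1700)^(1/3) = 80660 km
d/d_R = (2.8 × 10⁵) / (80660) = 3.5
Since d/d_R > 1, the body is outside the Roche limit.

outside; d/d_R ≈ 3.5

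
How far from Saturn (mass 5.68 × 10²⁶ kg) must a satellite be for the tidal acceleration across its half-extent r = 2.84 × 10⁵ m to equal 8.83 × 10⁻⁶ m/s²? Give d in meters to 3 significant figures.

1.35 × 10⁹ m

2GMr/d³ = a_tidal  ⇒  d = (2GMr / a_tidal)^(1/3)
d = (2 × 6.674×10⁻¹¹ × (5.68 × 10²⁶) × (2.84 × 10⁵) / (8.83 × 10⁻⁶))^(1/3)
  = 1.35 × 10⁹ m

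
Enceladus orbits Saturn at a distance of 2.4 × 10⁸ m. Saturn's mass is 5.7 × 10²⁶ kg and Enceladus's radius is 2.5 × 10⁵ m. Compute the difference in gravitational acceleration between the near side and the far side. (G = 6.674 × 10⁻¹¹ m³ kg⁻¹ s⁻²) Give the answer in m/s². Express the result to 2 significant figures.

The field gradient is 2GM/d³; across the full diameter 2r the difference is 4GMr/d³.
Δg = 4GMr/d³
   = 4 × (6.674 × 10⁻¹¹) × (5.7 × 10²⁶) × (2.5 × 10⁵) / (2.4 × 10⁸)³
   = 2.8 × 10⁻³ m/s²

2.8 × 10⁻³ m/s²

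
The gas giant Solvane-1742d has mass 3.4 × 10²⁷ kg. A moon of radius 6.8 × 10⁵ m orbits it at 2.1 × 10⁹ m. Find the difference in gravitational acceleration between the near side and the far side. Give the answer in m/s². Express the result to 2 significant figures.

Δa = 4GMr/d³
   = 4 × (6.674 × 10⁻¹¹) × (3.4 × 10²⁷) × (6.8 × 10⁵) / (2.1 × 10⁹)³
   = 6.7 × 10⁻⁵ m/s²

6.7 × 10⁻⁵ m/s²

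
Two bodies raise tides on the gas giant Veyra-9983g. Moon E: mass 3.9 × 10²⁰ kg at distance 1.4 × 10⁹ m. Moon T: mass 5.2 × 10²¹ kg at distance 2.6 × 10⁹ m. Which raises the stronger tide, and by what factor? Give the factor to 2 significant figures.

Moon T, by a factor of ≈ 2.1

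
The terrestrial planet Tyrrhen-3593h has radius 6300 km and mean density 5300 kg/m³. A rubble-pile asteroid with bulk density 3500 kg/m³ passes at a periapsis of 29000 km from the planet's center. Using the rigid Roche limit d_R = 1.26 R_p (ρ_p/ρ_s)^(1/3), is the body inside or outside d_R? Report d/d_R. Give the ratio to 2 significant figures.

outside; d/d_R ≈ 3.2

d_R = 1.26 × (6300 km) × (5300/3500)^(1/3) = 9115 km
d/d_R = (29000) / (9115) = 3.2
Since d/d_R > 1, the body is outside the Roche limit.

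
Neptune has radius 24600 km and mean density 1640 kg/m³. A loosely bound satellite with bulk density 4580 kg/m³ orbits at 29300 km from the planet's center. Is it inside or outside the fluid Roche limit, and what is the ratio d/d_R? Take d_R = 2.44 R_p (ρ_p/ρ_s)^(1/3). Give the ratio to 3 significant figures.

d_R = 2.44 × (24600 km) × (1640/4580)^(1/3) = 42620 km
d/d_R = (29300) / (42620) = 0.687
Since d/d_R < 1, the body is inside the Roche limit.

inside; d/d_R ≈ 0.687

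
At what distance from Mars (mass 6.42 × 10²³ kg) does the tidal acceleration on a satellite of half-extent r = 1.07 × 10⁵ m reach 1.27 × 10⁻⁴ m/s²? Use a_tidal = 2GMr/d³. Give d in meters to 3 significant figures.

4.16 × 10⁷ m

2GMr/d³ = a_tidal  ⇒  d = (2GMr / a_tidal)^(1/3)
d = (2 × 6.674×10⁻¹¹ × (6.42 × 10²³) × (1.07 × 10⁵) / (1.27 × 10⁻⁴))^(1/3)
  = 4.16 × 10⁷ m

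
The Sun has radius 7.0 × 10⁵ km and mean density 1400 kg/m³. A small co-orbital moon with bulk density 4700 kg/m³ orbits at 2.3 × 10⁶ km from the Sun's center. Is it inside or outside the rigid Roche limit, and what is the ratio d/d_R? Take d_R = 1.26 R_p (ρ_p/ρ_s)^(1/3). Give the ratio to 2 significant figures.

outside; d/d_R ≈ 3.9

d_R = 1.26 × (7.0 × 10⁵ km) × (1400/4700)^(1/3) = 5.890 × 10⁵ km
d/d_R = (2.3 × 10⁶) / (5.890 × 10⁵) = 3.9
Since d/d_R > 1, the body is outside the Roche limit.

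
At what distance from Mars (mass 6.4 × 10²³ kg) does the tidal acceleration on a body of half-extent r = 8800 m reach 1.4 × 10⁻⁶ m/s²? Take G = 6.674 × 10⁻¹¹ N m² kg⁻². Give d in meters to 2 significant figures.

8.1 × 10⁷ m

2GMr/d³ = a_tidal  ⇒  d = (2GMr / a_tidal)^(1/3)
d = (2 × 6.674×10⁻¹¹ × (6.4 × 10²³) × (8800) / (1.4 × 10⁻⁶))^(1/3)
  = 8.1 × 10⁷ m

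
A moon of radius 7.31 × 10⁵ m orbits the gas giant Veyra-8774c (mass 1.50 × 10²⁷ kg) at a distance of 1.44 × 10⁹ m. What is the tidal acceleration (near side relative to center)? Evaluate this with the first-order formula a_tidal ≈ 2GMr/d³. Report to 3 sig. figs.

Δa = 2GMr/d³
   = 2 × (6.674 × 10⁻¹¹) × (1.50 × 10²⁷) × (7.31 × 10⁵) / (1.44 × 10⁹)³
   = 4.90 × 10⁻⁵ m/s²

4.90 × 10⁻⁵ m/s²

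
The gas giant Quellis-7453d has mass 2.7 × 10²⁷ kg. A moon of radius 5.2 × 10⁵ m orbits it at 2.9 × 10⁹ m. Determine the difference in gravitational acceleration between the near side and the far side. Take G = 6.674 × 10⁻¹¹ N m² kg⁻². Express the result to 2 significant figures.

Near-to-far spans 2r, so the tidal difference is twice the near-to-center value: 4GMr/d³.
Δg = 4GMr/d³
   = 4 × (6.674 × 10⁻¹¹) × (2.7 × 10²⁷) × (5.2 × 10⁵) / (2.9 × 10⁹)³
   = 1.5 × 10⁻⁵ m/s²

1.5 × 10⁻⁵ m/s²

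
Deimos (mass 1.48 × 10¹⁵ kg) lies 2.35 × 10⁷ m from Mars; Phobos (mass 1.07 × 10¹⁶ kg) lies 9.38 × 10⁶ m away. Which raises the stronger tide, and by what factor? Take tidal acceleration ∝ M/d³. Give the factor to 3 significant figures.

The tide-raising term goes as M/d³ (the gradient of a 1/d² field).
Deimos: (1.48 × 10¹⁵) / (2.35 × 10⁷)³ = 1.140 × 10⁻⁷
Phobos: (1.07 × 10¹⁶) / (9.38 × 10⁶)³ = 1.297 × 10⁻⁵
Ratio (larger/smaller) = 114

Phobos, by a factor of ≈ 114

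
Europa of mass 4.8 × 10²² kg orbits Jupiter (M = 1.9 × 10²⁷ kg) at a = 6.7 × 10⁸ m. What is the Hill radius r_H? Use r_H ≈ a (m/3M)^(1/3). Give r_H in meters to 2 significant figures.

1.4 × 10⁷ m

r_H ≈ a (m/3M)^(1/3)
    = (6.7 × 10⁸) × (4.8 × 10²² / (3 × 1.9 × 10²⁷))^(1/3)
    = 1.4 × 10⁷ m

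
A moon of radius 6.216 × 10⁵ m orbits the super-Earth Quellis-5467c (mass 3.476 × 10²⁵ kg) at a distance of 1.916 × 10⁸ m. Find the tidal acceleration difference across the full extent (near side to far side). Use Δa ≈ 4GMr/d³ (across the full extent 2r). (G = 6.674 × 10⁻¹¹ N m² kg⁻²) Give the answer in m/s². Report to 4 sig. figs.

8.201 × 10⁻⁴ m/s²

Δa = 4GMr/d³
   = 4 × (6.674 × 10⁻¹¹) × (3.476 × 10²⁵) × (6.216 × 10⁵) / (1.916 × 10⁸)³
   = 8.201 × 10⁻⁴ m/s²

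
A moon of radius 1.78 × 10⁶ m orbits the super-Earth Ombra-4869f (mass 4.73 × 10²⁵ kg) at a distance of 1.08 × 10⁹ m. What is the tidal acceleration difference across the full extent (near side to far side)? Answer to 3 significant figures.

1.78 × 10⁻⁵ m/s²

Δa = 4GMr/d³
   = 4 × (6.674 × 10⁻¹¹) × (4.73 × 10²⁵) × (1.78 × 10⁶) / (1.08 × 10⁹)³
   = 1.78 × 10⁻⁵ m/s²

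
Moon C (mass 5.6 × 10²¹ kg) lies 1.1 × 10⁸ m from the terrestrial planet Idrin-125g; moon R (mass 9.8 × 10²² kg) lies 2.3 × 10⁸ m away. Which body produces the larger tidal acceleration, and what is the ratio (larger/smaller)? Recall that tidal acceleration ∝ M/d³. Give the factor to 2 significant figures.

The tide-raising term goes as M/d³ (the gradient of a 1/d² field).
Moon C: (5.6 × 10²¹) / (1.1 × 10⁸)³ = 4.207 × 10⁻³
Moon R: (9.8 × 10²²) / (2.3 × 10⁸)³ = 8.055 × 10⁻³
Ratio (larger/smaller) = 1.9

Moon R, by a factor of ≈ 1.9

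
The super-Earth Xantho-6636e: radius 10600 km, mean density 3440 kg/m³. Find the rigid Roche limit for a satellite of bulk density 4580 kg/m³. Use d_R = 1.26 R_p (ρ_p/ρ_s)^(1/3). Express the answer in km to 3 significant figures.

12100 km

d_R = 1.26 × 10600 km × (3440/4580)^(1/3)
    = 12100 km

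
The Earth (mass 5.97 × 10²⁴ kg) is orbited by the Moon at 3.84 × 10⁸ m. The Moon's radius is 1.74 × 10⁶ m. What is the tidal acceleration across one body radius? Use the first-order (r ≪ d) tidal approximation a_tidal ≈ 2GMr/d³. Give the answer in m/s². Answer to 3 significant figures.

2.45 × 10⁻⁵ m/s²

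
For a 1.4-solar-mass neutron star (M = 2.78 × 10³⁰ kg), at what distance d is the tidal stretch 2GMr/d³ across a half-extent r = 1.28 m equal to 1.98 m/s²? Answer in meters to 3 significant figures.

2GMr/d³ = a_tidal  ⇒  d = (2GMr / a_tidal)^(1/3)
d = (2 × 6.674×10⁻¹¹ × (2.78 × 10³⁰) × (1.28) / (1.98))^(1/3)
  = 6.21 × 10⁶ m

6.21 × 10⁶ m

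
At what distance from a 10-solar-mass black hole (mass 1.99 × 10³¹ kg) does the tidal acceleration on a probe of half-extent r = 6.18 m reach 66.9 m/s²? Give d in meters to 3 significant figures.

2GMr/d³ = a_tidal  ⇒  d = (2GMr / a_tidal)^(1/3)
d = (2 × 6.674×10⁻¹¹ × (1.99 × 10³¹) × (6.18) / (66.9))^(1/3)
  = 6.26 × 10⁶ m

6.26 × 10⁶ m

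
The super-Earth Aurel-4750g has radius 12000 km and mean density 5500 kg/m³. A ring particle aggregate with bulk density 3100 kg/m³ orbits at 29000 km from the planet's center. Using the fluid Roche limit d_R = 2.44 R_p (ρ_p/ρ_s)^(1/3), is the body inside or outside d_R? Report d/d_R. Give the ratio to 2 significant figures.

inside; d/d_R ≈ 0.82

d_R = 2.44 × (12000 km) × (5500/3100)^(1/3) = 35450 km
d/d_R = (29000) / (35450) = 0.82
Since d/d_R < 1, the body is inside the Roche limit.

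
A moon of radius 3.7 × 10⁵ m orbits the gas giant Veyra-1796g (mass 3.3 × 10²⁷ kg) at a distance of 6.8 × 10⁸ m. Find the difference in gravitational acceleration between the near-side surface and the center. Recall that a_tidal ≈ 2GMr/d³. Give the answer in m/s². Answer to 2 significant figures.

5.2 × 10⁻⁴ m/s²

Differencing GM/(d−r)² and GM/d² to first order in r/d gives 2GMr/d³.
Δa = 2GMr/d³
   = 2 × (6.674 × 10⁻¹¹) × (3.3 × 10²⁷) × (3.7 × 10⁵) / (6.8 × 10⁸)³
   = 5.2 × 10⁻⁴ m/s²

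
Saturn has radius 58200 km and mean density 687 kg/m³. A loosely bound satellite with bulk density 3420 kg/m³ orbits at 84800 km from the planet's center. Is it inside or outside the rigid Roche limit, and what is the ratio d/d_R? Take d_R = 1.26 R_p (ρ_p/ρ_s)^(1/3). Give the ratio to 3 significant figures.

d_R = 1.26 × (58200 km) × (687/3420)^(1/3) = 42950 km
d/d_R = (84800) / (42950) = 1.97
Since d/d_R > 1, the body is outside the Roche limit.

outside; d/d_R ≈ 1.97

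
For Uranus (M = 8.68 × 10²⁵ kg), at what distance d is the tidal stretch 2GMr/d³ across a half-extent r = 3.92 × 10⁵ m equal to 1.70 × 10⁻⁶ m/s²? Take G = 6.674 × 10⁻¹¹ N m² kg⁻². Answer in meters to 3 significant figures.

2GMr/d³ = a_tidal  ⇒  d = (2GMr / a_tidal)^(1/3)
d = (2 × 6.674×10⁻¹¹ × (8.68 × 10²⁵) × (3.92 × 10⁵) / (1.70 × 10⁻⁶))^(1/3)
  = 1.39 × 10⁹ m

1.39 × 10⁹ m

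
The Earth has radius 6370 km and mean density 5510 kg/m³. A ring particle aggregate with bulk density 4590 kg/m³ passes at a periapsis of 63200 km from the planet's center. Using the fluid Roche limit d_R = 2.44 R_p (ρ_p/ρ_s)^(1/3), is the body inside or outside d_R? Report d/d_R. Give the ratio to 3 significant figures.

d_R = 2.44 × (6370 km) × (5510/4590)^(1/3) = 16520 km
d/d_R = (63200) / (16520) = 3.83
Since d/d_R > 1, the body is outside the Roche limit.

outside; d/d_R ≈ 3.83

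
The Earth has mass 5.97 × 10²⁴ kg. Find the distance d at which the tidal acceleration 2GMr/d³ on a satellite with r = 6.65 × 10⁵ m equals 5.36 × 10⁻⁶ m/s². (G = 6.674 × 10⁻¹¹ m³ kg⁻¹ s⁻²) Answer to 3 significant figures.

4.62 × 10⁸ m

2GMr/d³ = a_tidal  ⇒  d = (2GMr / a_tidal)^(1/3)
d = (2 × 6.674×10⁻¹¹ × (5.97 × 10²⁴) × (6.65 × 10⁵) / (5.36 × 10⁻⁶))^(1/3)
  = 4.62 × 10⁸ m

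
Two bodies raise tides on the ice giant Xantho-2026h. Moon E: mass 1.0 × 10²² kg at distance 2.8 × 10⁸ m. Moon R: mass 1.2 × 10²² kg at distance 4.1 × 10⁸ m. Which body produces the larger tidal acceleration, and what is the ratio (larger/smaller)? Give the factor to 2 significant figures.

The tide-raising term goes as M/d³ (the gradient of a 1/d² field).
Moon E: (1.0 × 10²²) / (2.8 × 10⁸)³ = 4.555 × 10⁻⁴
Moon R: (1.2 × 10²²) / (4.1 × 10⁸)³ = 1.741 × 10⁻⁴
Ratio (larger/smaller) = 2.6

Moon E, by a factor of ≈ 2.6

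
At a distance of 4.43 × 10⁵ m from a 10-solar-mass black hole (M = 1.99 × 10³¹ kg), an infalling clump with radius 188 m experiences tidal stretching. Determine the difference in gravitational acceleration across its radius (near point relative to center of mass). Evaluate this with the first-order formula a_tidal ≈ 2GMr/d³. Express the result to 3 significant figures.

a_tidal = 2GMr/d³
        = 2 × (6.674 × 10⁻¹¹) × (1.99 × 10³¹) × (188) / (4.43 × 10⁵)³
        = 5.74 × 10⁶ m/s²

5.74 × 10⁶ m/s²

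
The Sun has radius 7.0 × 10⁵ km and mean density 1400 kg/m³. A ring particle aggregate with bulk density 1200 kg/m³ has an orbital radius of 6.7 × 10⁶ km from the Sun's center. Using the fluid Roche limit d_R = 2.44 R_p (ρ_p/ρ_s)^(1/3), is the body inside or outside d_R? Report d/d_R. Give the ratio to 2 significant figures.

outside; d/d_R ≈ 3.7

d_R = 2.44 × (7.0 × 10⁵ km) × (1400/1200)^(1/3) = 1.798 × 10⁶ km
d/d_R = (6.7 × 10⁶) / (1.798 × 10⁶) = 3.7
Since d/d_R > 1, the body is outside the Roche limit.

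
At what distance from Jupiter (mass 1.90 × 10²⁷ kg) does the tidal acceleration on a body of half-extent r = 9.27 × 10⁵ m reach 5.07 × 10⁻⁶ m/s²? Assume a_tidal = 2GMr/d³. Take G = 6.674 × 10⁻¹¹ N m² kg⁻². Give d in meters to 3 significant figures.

3.59 × 10⁹ m

2GMr/d³ = a_tidal  ⇒  d = (2GMr / a_tidal)^(1/3)
d = (2 × 6.674×10⁻¹¹ × (1.90 × 10²⁷) × (9.27 × 10⁵) / (5.07 × 10⁻⁶))^(1/3)
  = 3.59 × 10⁹ m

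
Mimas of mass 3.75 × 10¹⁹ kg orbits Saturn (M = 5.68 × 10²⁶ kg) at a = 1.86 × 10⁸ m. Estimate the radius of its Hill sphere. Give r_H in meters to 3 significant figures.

r_H ≈ a (m/3M)^(1/3)
    = (1.86 × 10⁸) × (3.75 × 10¹⁹ / (3 × 5.68 × 10²⁶))^(1/3)
    = 5.21 × 10⁵ m

5.21 × 10⁵ m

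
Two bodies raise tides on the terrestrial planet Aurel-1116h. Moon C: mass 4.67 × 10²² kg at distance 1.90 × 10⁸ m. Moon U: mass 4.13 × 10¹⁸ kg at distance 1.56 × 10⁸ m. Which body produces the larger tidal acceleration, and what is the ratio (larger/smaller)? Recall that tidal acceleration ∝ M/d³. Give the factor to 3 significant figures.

Moon C, by a factor of ≈ 6260

Tidal stretch scales as M/d³; compute that for each body.
Moon C: (4.67 × 10²²) / (1.90 × 10⁸)³ = 6.809 × 10⁻³
Moon U: (4.13 × 10¹⁸) / (1.56 × 10⁸)³ = 1.088 × 10⁻⁶
Ratio (larger/smaller) = 6260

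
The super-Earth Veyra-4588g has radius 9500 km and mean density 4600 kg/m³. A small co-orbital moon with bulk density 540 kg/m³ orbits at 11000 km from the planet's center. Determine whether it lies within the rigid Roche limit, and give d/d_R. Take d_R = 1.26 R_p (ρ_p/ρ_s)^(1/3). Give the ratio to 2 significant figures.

d_R = 1.26 × (9500 km) × (4600/540)^(1/3) = 24450 km
d/d_R = (11000) / (24450) = 0.45
Since d/d_R < 1, the body is inside the Roche limit.

inside; d/d_R ≈ 0.45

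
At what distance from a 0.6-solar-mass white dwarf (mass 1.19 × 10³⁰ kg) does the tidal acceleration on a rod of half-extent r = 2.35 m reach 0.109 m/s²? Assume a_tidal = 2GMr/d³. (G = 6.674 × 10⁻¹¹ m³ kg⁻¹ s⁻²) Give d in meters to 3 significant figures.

1.51 × 10⁷ m

2GMr/d³ = a_tidal  ⇒  d = (2GMr / a_tidal)^(1/3)
d = (2 × 6.674×10⁻¹¹ × (1.19 × 10³⁰) × (2.35) / (0.109))^(1/3)
  = 1.51 × 10⁷ m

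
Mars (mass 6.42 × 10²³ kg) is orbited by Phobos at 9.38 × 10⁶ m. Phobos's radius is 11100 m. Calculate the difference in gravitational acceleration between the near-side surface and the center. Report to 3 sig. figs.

1.15 × 10⁻³ m/s²

Δg = 2GMr/d³
   = 2 × (6.674 × 10⁻¹¹) × (6.42 × 10²³) × (11100) / (9.38 × 10⁶)³
   = 1.15 × 10⁻³ m/s²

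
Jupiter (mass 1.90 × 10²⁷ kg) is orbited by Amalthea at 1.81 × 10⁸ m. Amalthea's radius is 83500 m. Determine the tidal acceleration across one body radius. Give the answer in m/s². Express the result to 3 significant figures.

3.57 × 10⁻³ m/s²

a_tidal = 2GMr/d³
        = 2 × (6.674 × 10⁻¹¹) × (1.90 × 10²⁷) × (83500) / (1.81 × 10⁸)³
        = 3.57 × 10⁻³ m/s²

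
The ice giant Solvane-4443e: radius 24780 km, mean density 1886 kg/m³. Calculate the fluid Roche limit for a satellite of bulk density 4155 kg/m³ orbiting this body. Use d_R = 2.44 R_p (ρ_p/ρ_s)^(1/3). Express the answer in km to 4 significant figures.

46470 km

d_R = 2.44 × 24780 km × (1886/4155)^(1/3)
    = 46470 km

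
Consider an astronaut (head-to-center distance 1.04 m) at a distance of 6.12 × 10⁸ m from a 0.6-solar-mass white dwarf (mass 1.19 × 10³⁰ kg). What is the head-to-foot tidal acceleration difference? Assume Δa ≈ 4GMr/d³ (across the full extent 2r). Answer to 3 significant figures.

1.44 × 10⁻⁶ m/s²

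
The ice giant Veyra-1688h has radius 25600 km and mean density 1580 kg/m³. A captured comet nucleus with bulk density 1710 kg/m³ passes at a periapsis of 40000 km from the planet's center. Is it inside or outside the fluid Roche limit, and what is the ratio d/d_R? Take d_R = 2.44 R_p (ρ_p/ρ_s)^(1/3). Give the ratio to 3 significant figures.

d_R = 2.44 × (25600 km) × (1580/1710)^(1/3) = 60840 km
d/d_R = (40000) / (60840) = 0.657
Since d/d_R < 1, the body is inside the Roche limit.

inside; d/d_R ≈ 0.657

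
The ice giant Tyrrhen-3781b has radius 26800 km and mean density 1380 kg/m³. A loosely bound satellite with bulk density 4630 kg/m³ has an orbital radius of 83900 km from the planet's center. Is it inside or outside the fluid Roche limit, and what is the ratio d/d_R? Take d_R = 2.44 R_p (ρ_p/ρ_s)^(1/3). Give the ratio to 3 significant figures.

outside; d/d_R ≈ 1.92

d_R = 2.44 × (26800 km) × (1380/4630)^(1/3) = 43680 km
d/d_R = (83900) / (43680) = 1.92
Since d/d_R > 1, the body is outside the Roche limit.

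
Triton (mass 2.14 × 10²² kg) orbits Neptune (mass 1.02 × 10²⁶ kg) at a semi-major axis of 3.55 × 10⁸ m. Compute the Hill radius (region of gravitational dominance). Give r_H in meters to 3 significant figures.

r_H ≈ a (m/3M)^(1/3)
    = (3.55 × 10⁸) × (2.14 × 10²² / (3 × 1.02 × 10²⁶))^(1/3)
    = 1.46 × 10⁷ m

1.46 × 10⁷ m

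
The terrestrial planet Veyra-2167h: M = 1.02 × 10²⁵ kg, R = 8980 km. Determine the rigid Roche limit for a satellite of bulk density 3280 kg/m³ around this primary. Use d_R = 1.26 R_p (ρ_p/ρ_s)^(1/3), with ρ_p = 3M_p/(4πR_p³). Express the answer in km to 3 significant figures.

11400 km

ρ_p = 3M_p/(4πR_p³) = 3 × (1.02 × 10²⁵) / (4π × (8.98 × 10⁶ m)³) = 3360 kg/m³
d_R = 1.26 × 8980 km × (3360/3280)^(1/3)
    = 11400 km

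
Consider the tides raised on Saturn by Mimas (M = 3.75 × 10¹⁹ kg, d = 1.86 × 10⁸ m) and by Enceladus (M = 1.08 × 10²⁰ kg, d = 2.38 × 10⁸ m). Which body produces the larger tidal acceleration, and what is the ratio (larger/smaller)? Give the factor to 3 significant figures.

Enceladus, by a factor of ≈ 1.37

Tidal stretch scales as M/d³; compute that for each body.
Mimas: (3.75 × 10¹⁹) / (1.86 × 10⁸)³ = 5.828 × 10⁻⁶
Enceladus: (1.08 × 10²⁰) / (2.38 × 10⁸)³ = 8.011 × 10⁻⁶
Ratio (larger/smaller) = 1.37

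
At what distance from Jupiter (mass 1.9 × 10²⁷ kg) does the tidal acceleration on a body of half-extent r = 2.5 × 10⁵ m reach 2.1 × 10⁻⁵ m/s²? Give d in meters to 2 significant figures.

1.4 × 10⁹ m

2GMr/d³ = a_tidal  ⇒  d = (2GMr / a_tidal)^(1/3)
d = (2 × 6.674×10⁻¹¹ × (1.9 × 10²⁷) × (2.5 × 10⁵) / (2.1 × 10⁻⁵))^(1/3)
  = 1.4 × 10⁹ m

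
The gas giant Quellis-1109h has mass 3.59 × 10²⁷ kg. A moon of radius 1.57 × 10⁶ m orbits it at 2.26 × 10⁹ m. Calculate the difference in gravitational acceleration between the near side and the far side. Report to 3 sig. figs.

a_tidal = 4GMr/d³
        = 4 × (6.674 × 10⁻¹¹) × (3.59 × 10²⁷) × (1.57 × 10⁶) / (2.26 × 10⁹)³
        = 1.30 × 10⁻⁴ m/s²

1.30 × 10⁻⁴ m/s²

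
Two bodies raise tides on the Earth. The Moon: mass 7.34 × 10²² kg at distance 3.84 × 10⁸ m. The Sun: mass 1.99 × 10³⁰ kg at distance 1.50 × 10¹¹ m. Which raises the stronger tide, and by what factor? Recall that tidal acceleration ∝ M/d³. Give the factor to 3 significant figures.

The Moon, by a factor of ≈ 2.20

Tidal stretch scales as M/d³; compute that for each body.
The Moon: (7.34 × 10²²) / (3.84 × 10⁸)³ = 1.296 × 10⁻³
The Sun: (1.99 × 10³⁰) / (1.50 × 10¹¹)³ = 5.896 × 10⁻⁴
Ratio (larger/smaller) = 2.20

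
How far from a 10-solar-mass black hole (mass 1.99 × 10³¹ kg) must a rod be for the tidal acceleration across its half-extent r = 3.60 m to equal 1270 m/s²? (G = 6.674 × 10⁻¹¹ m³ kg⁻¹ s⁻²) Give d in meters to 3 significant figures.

2GMr/d³ = a_tidal  ⇒  d = (2GMr / a_tidal)^(1/3)
d = (2 × 6.674×10⁻¹¹ × (1.99 × 10³¹) × (3.60) / (1270))^(1/3)
  = 1.96 × 10⁶ m

1.96 × 10⁶ m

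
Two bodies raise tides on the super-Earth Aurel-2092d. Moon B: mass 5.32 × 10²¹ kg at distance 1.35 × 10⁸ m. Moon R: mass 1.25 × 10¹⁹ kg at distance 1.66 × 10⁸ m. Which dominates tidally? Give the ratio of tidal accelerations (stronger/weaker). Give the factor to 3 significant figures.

Moon B, by a factor of ≈ 791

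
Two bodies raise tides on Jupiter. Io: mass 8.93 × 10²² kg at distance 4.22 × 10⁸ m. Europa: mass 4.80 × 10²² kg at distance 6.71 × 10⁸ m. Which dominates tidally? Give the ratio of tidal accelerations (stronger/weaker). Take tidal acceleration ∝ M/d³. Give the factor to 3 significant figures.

Compare M/d³ for the two perturbers:
Io: (8.93 × 10²²) / (4.22 × 10⁸)³ = 1.188 × 10⁻³
Europa: (4.80 × 10²²) / (6.71 × 10⁸)³ = 1.589 × 10⁻⁴
Ratio (larger/smaller) = 7.48

Io, by a factor of ≈ 7.48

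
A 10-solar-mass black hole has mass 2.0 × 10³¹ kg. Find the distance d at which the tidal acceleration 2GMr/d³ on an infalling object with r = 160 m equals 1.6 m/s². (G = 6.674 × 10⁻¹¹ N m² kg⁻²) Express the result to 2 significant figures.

6.4 × 10⁷ m

2GMr/d³ = a_tidal  ⇒  d = (2GMr / a_tidal)^(1/3)
d = (2 × 6.674×10⁻¹¹ × (2.0 × 10³¹) × (160) / (1.6))^(1/3)
  = 6.4 × 10⁷ m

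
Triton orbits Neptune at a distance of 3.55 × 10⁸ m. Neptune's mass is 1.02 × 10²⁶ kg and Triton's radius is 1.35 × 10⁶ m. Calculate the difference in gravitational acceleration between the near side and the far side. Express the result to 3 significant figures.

8.22 × 10⁻⁴ m/s²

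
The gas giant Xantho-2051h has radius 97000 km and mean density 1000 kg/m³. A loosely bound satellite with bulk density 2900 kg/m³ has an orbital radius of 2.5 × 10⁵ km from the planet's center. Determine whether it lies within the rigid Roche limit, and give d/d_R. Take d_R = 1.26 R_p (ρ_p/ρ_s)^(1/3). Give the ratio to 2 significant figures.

outside; d/d_R ≈ 2.9

d_R = 1.26 × (97000 km) × (1000/2900)^(1/3) = 85710 km
d/d_R = (2.5 × 10⁵) / (85710) = 2.9
Since d/d_R > 1, the body is outside the Roche limit.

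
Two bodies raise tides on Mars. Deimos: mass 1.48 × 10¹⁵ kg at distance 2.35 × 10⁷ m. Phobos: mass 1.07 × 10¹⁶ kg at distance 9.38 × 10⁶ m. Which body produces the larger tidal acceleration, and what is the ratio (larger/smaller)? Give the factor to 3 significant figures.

Phobos, by a factor of ≈ 114

Compare M/d³ for the two perturbers:
Deimos: (1.48 × 10¹⁵) / (2.35 × 10⁷)³ = 1.140 × 10⁻⁷
Phobos: (1.07 × 10¹⁶) / (9.38 × 10⁶)³ = 1.297 × 10⁻⁵
Ratio (larger/smaller) = 114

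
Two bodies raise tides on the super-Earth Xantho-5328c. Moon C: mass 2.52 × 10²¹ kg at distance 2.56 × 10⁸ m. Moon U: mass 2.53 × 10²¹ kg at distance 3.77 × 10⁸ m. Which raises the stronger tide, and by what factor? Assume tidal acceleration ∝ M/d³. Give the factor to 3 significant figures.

Moon C, by a factor of ≈ 3.18

Compare M/d³ for the two perturbers:
Moon C: (2.52 × 10²¹) / (2.56 × 10⁸)³ = 1.502 × 10⁻⁴
Moon U: (2.53 × 10²¹) / (3.77 × 10⁸)³ = 4.722 × 10⁻⁵
Ratio (larger/smaller) = 3.18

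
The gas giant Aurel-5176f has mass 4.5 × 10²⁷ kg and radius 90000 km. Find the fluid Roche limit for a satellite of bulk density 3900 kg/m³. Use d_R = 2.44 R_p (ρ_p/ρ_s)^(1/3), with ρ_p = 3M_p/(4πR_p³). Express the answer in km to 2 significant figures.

1.6 × 10⁵ km

ρ_p = 3M_p/(4πR_p³) = 3 × (4.5 × 10²⁷) / (4π × (9.0 × 10⁷ m)³) = 1500 kg/m³
d_R = 2.44 × 90000 km × (1500/3900)^(1/3)
    = 1.6 × 10⁵ km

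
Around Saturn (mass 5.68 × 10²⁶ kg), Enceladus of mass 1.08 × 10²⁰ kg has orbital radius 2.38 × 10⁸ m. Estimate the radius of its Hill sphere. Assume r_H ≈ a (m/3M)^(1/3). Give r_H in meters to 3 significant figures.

9.49 × 10⁵ m

r_H ≈ a (m/3M)^(1/3)
    = (2.38 × 10⁸) × (1.08 × 10²⁰ / (3 × 5.68 × 10²⁶))^(1/3)
    = 9.49 × 10⁵ m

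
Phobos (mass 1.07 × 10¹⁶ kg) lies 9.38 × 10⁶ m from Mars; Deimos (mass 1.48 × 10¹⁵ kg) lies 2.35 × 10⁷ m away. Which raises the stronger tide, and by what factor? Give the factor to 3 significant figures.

The tide-raising term goes as M/d³ (the gradient of a 1/d² field).
Phobos: (1.07 × 10¹⁶) / (9.38 × 10⁶)³ = 1.297 × 10⁻⁵
Deimos: (1.48 × 10¹⁵) / (2.35 × 10⁷)³ = 1.140 × 10⁻⁷
Ratio (larger/smaller) = 114

Phobos, by a factor of ≈ 114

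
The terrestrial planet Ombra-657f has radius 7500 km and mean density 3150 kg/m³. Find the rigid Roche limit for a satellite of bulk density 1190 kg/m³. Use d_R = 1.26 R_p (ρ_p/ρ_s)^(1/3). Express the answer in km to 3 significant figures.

d_R = 1.26 × 7500 km × (3150/1190)^(1/3)
    = 13100 km

13100 km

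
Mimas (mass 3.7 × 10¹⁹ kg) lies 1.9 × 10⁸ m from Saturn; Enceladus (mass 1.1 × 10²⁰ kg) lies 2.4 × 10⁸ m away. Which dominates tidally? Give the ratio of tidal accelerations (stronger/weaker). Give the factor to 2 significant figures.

Enceladus, by a factor of ≈ 1.5

Tidal stretch scales as M/d³; compute that for each body.
Mimas: (3.7 × 10¹⁹) / (1.9 × 10⁸)³ = 5.394 × 10⁻⁶
Enceladus: (1.1 × 10²⁰) / (2.4 × 10⁸)³ = 7.957 × 10⁻⁶
Ratio (larger/smaller) = 1.5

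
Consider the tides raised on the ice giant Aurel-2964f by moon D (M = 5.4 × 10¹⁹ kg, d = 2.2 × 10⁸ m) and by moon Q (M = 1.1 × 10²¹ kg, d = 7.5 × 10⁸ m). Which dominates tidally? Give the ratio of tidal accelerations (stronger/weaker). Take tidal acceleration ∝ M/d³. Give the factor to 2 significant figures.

Tidal stretch scales as M/d³; compute that for each body.
Moon D: (5.4 × 10¹⁹) / (2.2 × 10⁸)³ = 5.071 × 10⁻⁶
Moon Q: (1.1 × 10²¹) / (7.5 × 10⁸)³ = 2.607 × 10⁻⁶
Ratio (larger/smaller) = 1.9

Moon D, by a factor of ≈ 1.9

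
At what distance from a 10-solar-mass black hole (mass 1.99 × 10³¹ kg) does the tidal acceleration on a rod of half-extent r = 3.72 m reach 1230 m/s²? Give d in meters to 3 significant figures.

2.00 × 10⁶ m

2GMr/d³ = a_tidal  ⇒  d = (2GMr / a_tidal)^(1/3)
d = (2 × 6.674×10⁻¹¹ × (1.99 × 10³¹) × (3.72) / (1230))^(1/3)
  = 2.00 × 10⁶ m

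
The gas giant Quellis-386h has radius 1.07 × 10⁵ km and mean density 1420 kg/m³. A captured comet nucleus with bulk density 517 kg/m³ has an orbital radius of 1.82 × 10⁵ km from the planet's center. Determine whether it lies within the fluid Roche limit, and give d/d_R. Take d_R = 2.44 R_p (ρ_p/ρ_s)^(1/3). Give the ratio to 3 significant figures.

inside; d/d_R ≈ 0.498

d_R = 2.44 × (1.07 × 10⁵ km) × (1420/517)^(1/3) = 3.656 × 10⁵ km
d/d_R = (1.82 × 10⁵) / (3.656 × 10⁵) = 0.498
Since d/d_R < 1, the body is inside the Roche limit.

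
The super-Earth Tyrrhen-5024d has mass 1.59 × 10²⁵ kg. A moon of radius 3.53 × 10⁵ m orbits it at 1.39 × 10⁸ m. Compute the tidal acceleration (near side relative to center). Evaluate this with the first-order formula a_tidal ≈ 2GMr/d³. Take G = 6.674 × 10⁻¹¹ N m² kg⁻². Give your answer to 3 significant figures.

2.79 × 10⁻⁴ m/s²

The tidal stretch is the gradient of GM/d² times the body's extent r, hence the 1/d³ dependence.
a_tidal = 2GMr/d³
        = 2 × (6.674 × 10⁻¹¹) × (1.59 × 10²⁵) × (3.53 × 10⁵) / (1.39 × 10⁸)³
        = 2.79 × 10⁻⁴ m/s²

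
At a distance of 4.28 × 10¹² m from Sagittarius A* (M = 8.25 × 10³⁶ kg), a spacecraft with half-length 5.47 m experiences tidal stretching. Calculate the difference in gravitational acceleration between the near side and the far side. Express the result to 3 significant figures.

a_tidal = 4GMr/d³
        = 4 × (6.674 × 10⁻¹¹) × (8.25 × 10³⁶) × (5.47) / (4.28 × 10¹²)³
        = 1.54 × 10⁻¹⁰ m/s²

1.54 × 10⁻¹⁰ m/s²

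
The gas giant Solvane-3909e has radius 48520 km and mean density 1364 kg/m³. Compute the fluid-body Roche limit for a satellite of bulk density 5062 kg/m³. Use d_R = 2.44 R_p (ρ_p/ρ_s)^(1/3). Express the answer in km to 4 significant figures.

d_R = 2.44 × 48520 km × (1364/5062)^(1/3)
    = 76470 km

76470 km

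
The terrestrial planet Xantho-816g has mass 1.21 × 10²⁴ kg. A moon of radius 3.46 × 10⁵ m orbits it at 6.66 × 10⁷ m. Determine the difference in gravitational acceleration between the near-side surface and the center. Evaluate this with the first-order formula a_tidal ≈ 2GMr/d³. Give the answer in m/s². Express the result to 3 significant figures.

The tidal stretch is the gradient of GM/d² times the body's extent r, hence the 1/d³ dependence.
Δg = 2GMr/d³
   = 2 × (6.674 × 10⁻¹¹) × (1.21 × 10²⁴) × (3.46 × 10⁵) / (6.66 × 10⁷)³
   = 1.89 × 10⁻⁴ m/s²

1.89 × 10⁻⁴ m/s²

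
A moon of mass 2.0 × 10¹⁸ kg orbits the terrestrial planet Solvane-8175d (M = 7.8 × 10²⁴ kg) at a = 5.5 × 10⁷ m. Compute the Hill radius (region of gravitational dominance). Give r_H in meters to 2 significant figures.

r_H ≈ a (m/3M)^(1/3)
    = (5.5 × 10⁷) × (2.0 × 10¹⁸ / (3 × 7.8 × 10²⁴))^(1/3)
    = 2.4 × 10⁵ m

2.4 × 10⁵ m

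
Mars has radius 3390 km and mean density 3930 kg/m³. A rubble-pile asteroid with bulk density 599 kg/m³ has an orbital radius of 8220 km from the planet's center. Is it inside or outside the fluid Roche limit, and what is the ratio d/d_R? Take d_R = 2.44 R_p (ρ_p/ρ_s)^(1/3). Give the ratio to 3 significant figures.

inside; d/d_R ≈ 0.531

d_R = 2.44 × (3390 km) × (3930/599)^(1/3) = 15490 km
d/d_R = (8220) / (15490) = 0.531
Since d/d_R < 1, the body is inside the Roche limit.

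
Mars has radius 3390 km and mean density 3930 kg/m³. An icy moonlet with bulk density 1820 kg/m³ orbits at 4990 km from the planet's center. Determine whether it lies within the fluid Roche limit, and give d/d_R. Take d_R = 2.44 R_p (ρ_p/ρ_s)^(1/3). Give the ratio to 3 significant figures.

d_R = 2.44 × (3390 km) × (3930/1820)^(1/3) = 10690 km
d/d_R = (4990) / (10690) = 0.467
Since d/d_R < 1, the body is inside the Roche limit.

inside; d/d_R ≈ 0.467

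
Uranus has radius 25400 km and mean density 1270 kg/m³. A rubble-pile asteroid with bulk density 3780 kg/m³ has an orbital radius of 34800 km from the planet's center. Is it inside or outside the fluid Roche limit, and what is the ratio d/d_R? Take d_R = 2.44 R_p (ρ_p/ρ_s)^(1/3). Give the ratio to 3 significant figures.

d_R = 2.44 × (25400 km) × (1270/3780)^(1/3) = 43090 km
d/d_R = (34800) / (43090) = 0.808
Since d/d_R < 1, the body is inside the Roche limit.

inside; d/d_R ≈ 0.808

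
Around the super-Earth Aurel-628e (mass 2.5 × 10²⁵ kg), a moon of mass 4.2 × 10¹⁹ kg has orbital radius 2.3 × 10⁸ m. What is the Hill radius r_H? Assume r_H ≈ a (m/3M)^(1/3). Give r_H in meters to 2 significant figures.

r_H ≈ a (m/3M)^(1/3)
    = (2.3 × 10⁸) × (4.2 × 10¹⁹ / (3 × 2.5 × 10²⁵))^(1/3)
    = 1.9 × 10⁶ m

1.9 × 10⁶ m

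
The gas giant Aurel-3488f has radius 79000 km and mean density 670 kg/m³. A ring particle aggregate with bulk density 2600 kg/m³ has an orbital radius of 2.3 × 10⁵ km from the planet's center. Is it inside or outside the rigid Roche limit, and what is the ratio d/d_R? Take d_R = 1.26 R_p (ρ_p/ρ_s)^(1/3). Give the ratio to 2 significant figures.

outside; d/d_R ≈ 3.6

d_R = 1.26 × (79000 km) × (670/2600)^(1/3) = 63340 km
d/d_R = (2.3 × 10⁵) / (63340) = 3.6
Since d/d_R > 1, the body is outside the Roche limit.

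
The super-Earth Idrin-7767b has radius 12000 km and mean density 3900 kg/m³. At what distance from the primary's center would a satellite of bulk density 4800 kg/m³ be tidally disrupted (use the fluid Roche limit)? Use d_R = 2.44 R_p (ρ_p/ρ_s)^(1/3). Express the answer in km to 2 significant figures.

27000 km

d_R = 2.44 × 12000 km × (3900/4800)^(1/3)
    = 27000 km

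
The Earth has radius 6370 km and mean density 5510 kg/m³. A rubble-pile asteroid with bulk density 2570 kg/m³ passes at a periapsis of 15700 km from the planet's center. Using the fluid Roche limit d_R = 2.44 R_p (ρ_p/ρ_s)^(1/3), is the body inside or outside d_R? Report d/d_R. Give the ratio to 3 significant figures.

inside; d/d_R ≈ 0.783

d_R = 2.44 × (6370 km) × (5510/2570)^(1/3) = 20040 km
d/d_R = (15700) / (20040) = 0.783
Since d/d_R < 1, the body is inside the Roche limit.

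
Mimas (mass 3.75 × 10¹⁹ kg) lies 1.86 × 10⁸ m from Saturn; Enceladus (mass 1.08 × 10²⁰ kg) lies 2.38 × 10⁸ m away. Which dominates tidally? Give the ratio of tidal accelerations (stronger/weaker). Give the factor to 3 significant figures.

Enceladus, by a factor of ≈ 1.37

Tidal acceleration ∝ M/d³, so compare M/d³ for each.
Mimas: (3.75 × 10¹⁹) / (1.86 × 10⁸)³ = 5.828 × 10⁻⁶
Enceladus: (1.08 × 10²⁰) / (2.38 × 10⁸)³ = 8.011 × 10⁻⁶
Ratio (larger/smaller) = 1.37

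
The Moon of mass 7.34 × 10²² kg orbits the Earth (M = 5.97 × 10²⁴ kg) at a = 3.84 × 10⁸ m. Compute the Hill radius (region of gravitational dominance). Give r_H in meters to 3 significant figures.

6.15 × 10⁷ m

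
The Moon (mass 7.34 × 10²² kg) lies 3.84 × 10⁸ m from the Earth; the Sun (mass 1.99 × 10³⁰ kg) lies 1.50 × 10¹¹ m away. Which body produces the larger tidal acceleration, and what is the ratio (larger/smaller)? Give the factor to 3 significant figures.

The Moon, by a factor of ≈ 2.20

Compare M/d³ for the two perturbers:
The Moon: (7.34 × 10²²) / (3.84 × 10⁸)³ = 1.296 × 10⁻³
The Sun: (1.99 × 10³⁰) / (1.50 × 10¹¹)³ = 5.896 × 10⁻⁴
Ratio (larger/smaller) = 2.20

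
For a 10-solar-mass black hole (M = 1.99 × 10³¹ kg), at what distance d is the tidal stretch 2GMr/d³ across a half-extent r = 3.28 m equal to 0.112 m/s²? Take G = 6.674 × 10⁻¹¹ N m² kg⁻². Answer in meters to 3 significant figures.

4.27 × 10⁷ m

2GMr/d³ = a_tidal  ⇒  d = (2GMr / a_tidal)^(1/3)
d = (2 × 6.674×10⁻¹¹ × (1.99 × 10³¹) × (3.28) / (0.112))^(1/3)
  = 4.27 × 10⁷ m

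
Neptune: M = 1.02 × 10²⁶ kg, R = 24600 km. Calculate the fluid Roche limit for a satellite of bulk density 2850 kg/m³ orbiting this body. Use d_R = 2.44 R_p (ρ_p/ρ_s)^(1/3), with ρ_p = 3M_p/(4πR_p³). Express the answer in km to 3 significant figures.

49900 km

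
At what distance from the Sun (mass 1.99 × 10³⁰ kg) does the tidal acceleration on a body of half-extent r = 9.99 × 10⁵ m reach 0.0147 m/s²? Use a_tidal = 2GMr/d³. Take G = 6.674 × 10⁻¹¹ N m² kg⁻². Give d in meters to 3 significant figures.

2.62 × 10⁹ m

2GMr/d³ = a_tidal  ⇒  d = (2GMr / a_tidal)^(1/3)
d = (2 × 6.674×10⁻¹¹ × (1.99 × 10³⁰) × (9.99 × 10⁵) / (0.0147))^(1/3)
  = 2.62 × 10⁹ m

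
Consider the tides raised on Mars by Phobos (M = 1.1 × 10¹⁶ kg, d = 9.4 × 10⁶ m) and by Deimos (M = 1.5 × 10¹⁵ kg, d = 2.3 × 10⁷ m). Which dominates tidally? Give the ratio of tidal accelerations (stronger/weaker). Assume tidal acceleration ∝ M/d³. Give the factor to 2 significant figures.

The tide-raising term goes as M/d³ (the gradient of a 1/d² field).
Phobos: (1.1 × 10¹⁶) / (9.4 × 10⁶)³ = 1.324 × 10⁻⁵
Deimos: (1.5 × 10¹⁵) / (2.3 × 10⁷)³ = 1.233 × 10⁻⁷
Ratio (larger/smaller) = 110

Phobos, by a factor of ≈ 110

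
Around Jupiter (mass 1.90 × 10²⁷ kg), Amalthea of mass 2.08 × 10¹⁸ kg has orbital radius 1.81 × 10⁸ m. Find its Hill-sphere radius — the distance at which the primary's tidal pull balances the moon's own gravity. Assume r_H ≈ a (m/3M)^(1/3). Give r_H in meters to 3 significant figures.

r_H ≈ a (m/3M)^(1/3)
    = (1.81 × 10⁸) × (2.08 × 10¹⁸ / (3 × 1.90 × 10²⁷))^(1/3)
    = 1.29 × 10⁵ m

1.29 × 10⁵ m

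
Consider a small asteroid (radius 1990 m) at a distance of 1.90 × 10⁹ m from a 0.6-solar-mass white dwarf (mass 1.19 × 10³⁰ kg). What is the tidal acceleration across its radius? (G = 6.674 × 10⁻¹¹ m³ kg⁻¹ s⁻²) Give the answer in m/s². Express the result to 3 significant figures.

4.61 × 10⁻⁵ m/s²

The tidal stretch is the gradient of GM/d² times the body's extent r, hence the 1/d³ dependence.
a_tidal = 2GMr/d³
        = 2 × (6.674 × 10⁻¹¹) × (1.19 × 10³⁰) × (1990) / (1.90 × 10⁹)³
        = 4.61 × 10⁻⁵ m/s²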